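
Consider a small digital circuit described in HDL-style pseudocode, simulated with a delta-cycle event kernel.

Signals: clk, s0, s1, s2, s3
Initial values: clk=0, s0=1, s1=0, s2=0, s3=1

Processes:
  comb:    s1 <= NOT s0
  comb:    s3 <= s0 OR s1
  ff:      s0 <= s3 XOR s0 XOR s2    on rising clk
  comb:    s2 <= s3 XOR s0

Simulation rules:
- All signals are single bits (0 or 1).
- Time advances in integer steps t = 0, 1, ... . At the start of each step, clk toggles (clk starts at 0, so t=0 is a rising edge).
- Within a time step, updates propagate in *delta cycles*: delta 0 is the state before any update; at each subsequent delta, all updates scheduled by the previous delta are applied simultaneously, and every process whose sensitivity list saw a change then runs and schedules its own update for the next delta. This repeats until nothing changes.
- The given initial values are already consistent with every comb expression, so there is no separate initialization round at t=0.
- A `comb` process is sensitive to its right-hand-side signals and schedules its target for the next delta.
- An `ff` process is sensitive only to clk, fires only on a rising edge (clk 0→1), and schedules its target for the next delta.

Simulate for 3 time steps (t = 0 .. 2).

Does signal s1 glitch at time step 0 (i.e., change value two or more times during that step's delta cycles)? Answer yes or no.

no

t0.Δ0 s3=1 s1=0 s0=1 clk=0 s2=0
t0.Δ1 s3=1 s1=0 s0=1 clk=1 s2=0
t0.Δ2 s3=1 s1=0 s0=0 clk=1 s2=0
t0.Δ3 s3=0 s1=1 s0=0 clk=1 s2=1
t0.Δ4 s3=1 s1=1 s0=0 clk=1 s2=0
t0.Δ5 s3=1 s1=1 s0=0 clk=1 s2=1
t1.Δ0 s3=1 s1=1 s0=0 clk=1 s2=1
t1.Δ1 s3=1 s1=1 s0=0 clk=0 s2=1
t2.Δ0 s3=1 s1=1 s0=0 clk=0 s2=1
t2.Δ1 s3=1 s1=1 s0=0 clk=1 s2=1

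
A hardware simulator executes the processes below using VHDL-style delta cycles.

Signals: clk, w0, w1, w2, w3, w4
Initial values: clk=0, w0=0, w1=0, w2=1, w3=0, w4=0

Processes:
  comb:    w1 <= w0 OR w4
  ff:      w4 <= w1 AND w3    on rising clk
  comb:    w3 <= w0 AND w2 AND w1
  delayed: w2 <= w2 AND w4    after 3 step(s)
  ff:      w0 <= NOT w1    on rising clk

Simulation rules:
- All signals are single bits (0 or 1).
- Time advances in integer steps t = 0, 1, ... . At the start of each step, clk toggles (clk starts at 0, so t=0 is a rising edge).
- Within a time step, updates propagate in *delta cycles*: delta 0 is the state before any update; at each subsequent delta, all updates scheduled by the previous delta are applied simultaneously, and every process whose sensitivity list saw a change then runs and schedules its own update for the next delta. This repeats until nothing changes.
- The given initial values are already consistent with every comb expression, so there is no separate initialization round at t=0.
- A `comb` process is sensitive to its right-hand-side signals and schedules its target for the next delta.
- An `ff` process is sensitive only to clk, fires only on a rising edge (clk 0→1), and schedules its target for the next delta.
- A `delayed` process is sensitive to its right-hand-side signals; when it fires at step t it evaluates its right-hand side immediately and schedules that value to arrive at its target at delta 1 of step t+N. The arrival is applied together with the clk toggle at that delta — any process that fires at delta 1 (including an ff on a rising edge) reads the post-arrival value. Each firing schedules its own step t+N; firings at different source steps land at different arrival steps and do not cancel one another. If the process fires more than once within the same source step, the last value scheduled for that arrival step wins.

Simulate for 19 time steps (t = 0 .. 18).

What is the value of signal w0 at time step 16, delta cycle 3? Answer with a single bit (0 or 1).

0

t0.Δ0 w0=0 w3=0 w1=0 w2=1 clk=0 w4=0
t0.Δ1 w0=0 w3=0 w1=0 w2=1 clk=1 w4=0
t0.Δ2 w0=1 w3=0 w1=0 w2=1 clk=1 w4=0
t0.Δ3 w0=1 w3=0 w1=1 w2=1 clk=1 w4=0
t0.Δ4 w0=1 w3=1 w1=1 w2=1 clk=1 w4=0
t1.Δ0 w0=1 w3=1 w1=1 w2=1 clk=1 w4=0
t1.Δ1 w0=1 w3=1 w1=1 w2=1 clk=0 w4=0
t2.Δ0 w0=1 w3=1 w1=1 w2=1 clk=0 w4=0
t2.Δ1 w0=1 w3=1 w1=1 w2=1 clk=1 w4=0
t2.Δ2 w0=0 w3=1 w1=1 w2=1 clk=1 w4=1
t2.Δ3 w0=0 w3=0 w1=1 w2=1 clk=1 w4=1
t3.Δ0 w0=0 w3=0 w1=1 w2=1 clk=1 w4=1
t3.Δ1 w0=0 w3=0 w1=1 w2=1 clk=0 w4=1
t4.Δ0 w0=0 w3=0 w1=1 w2=1 clk=0 w4=1
t4.Δ1 w0=0 w3=0 w1=1 w2=1 clk=1 w4=1
t4.Δ2 w0=0 w3=0 w1=1 w2=1 clk=1 w4=0
t4.Δ3 w0=0 w3=0 w1=0 w2=1 clk=1 w4=0
t5.Δ0 w0=0 w3=0 w1=0 w2=1 clk=1 w4=0
t5.Δ1 w0=0 w3=0 w1=0 w2=1 clk=0 w4=0
t6.Δ0 w0=0 w3=0 w1=0 w2=1 clk=0 w4=0
t6.Δ1 w0=0 w3=0 w1=0 w2=1 clk=1 w4=0
t6.Δ2 w0=1 w3=0 w1=0 w2=1 clk=1 w4=0
t6.Δ3 w0=1 w3=0 w1=1 w2=1 clk=1 w4=0
t6.Δ4 w0=1 w3=1 w1=1 w2=1 clk=1 w4=0
t7.Δ0 w0=1 w3=1 w1=1 w2=1 clk=1 w4=0
t7.Δ1 w0=1 w3=1 w1=1 w2=0 clk=0 w4=0
t7.Δ2 w0=1 w3=0 w1=1 w2=0 clk=0 w4=0
t8.Δ0 w0=1 w3=0 w1=1 w2=0 clk=0 w4=0
t8.Δ1 w0=1 w3=0 w1=1 w2=0 clk=1 w4=0
t8.Δ2 w0=0 w3=0 w1=1 w2=0 clk=1 w4=0
t8.Δ3 w0=0 w3=0 w1=0 w2=0 clk=1 w4=0
t9.Δ0 w0=0 w3=0 w1=0 w2=0 clk=1 w4=0
t9.Δ1 w0=0 w3=0 w1=0 w2=0 clk=0 w4=0
t10.Δ0 w0=0 w3=0 w1=0 w2=0 clk=0 w4=0
t10.Δ1 w0=0 w3=0 w1=0 w2=0 clk=1 w4=0
t10.Δ2 w0=1 w3=0 w1=0 w2=0 clk=1 w4=0
t10.Δ3 w0=1 w3=0 w1=1 w2=0 clk=1 w4=0
t11.Δ0 w0=1 w3=0 w1=1 w2=0 clk=1 w4=0
t11.Δ1 w0=1 w3=0 w1=1 w2=0 clk=0 w4=0
t12.Δ0 w0=1 w3=0 w1=1 w2=0 clk=0 w4=0
t12.Δ1 w0=1 w3=0 w1=1 w2=0 clk=1 w4=0
t12.Δ2 w0=0 w3=0 w1=1 w2=0 clk=1 w4=0
t12.Δ3 w0=0 w3=0 w1=0 w2=0 clk=1 w4=0
t13.Δ0 w0=0 w3=0 w1=0 w2=0 clk=1 w4=0
t13.Δ1 w0=0 w3=0 w1=0 w2=0 clk=0 w4=0
t14.Δ0 w0=0 w3=0 w1=0 w2=0 clk=0 w4=0
t14.Δ1 w0=0 w3=0 w1=0 w2=0 clk=1 w4=0
t14.Δ2 w0=1 w3=0 w1=0 w2=0 clk=1 w4=0
t14.Δ3 w0=1 w3=0 w1=1 w2=0 clk=1 w4=0
t15.Δ0 w0=1 w3=0 w1=1 w2=0 clk=1 w4=0
t15.Δ1 w0=1 w3=0 w1=1 w2=0 clk=0 w4=0
t16.Δ0 w0=1 w3=0 w1=1 w2=0 clk=0 w4=0
t16.Δ1 w0=1 w3=0 w1=1 w2=0 clk=1 w4=0
t16.Δ2 w0=0 w3=0 w1=1 w2=0 clk=1 w4=0
t16.Δ3 w0=0 w3=0 w1=0 w2=0 clk=1 w4=0
t17.Δ0 w0=0 w3=0 w1=0 w2=0 clk=1 w4=0
t17.Δ1 w0=0 w3=0 w1=0 w2=0 clk=0 w4=0
t18.Δ0 w0=0 w3=0 w1=0 w2=0 clk=0 w4=0
t18.Δ1 w0=0 w3=0 w1=0 w2=0 clk=1 w4=0
t18.Δ2 w0=1 w3=0 w1=0 w2=0 clk=1 w4=0
t18.Δ3 w0=1 w3=0 w1=1 w2=0 clk=1 w4=0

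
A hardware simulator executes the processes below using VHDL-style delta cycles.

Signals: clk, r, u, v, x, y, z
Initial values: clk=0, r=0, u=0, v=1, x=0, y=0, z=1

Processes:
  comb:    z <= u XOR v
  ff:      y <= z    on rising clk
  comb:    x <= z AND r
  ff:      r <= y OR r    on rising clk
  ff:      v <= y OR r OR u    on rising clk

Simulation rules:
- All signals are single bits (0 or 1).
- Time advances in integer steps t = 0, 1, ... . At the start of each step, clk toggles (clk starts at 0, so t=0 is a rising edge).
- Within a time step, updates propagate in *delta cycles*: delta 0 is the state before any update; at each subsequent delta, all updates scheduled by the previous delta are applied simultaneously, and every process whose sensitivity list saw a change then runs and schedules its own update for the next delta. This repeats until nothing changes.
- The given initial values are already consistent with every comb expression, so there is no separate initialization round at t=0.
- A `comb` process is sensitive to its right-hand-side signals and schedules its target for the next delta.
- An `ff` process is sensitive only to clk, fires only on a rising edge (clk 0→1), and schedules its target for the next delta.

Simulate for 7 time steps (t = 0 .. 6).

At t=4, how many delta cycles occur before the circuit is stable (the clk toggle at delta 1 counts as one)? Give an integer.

[bits: clk,y,x,u,r,v,z]
t=0: Δ0=0000011 Δ1=1000011 Δ2=1100001 Δ3=1100000 | 3Δ
t=1: Δ0=1100000 Δ1=0100000 | 1Δ
t=2: Δ0=0100000 Δ1=1100000 Δ2=1000110 Δ3=1000111 Δ4=1010111 | 4Δ
t=3: Δ0=1010111 Δ1=0010111 | 1Δ
t=4: Δ0=0010111 Δ1=1010111 Δ2=1110111 | 2Δ
t=5: Δ0=1110111 Δ1=0110111 | 1Δ
t=6: Δ0=0110111 Δ1=1110111 | 1Δ

2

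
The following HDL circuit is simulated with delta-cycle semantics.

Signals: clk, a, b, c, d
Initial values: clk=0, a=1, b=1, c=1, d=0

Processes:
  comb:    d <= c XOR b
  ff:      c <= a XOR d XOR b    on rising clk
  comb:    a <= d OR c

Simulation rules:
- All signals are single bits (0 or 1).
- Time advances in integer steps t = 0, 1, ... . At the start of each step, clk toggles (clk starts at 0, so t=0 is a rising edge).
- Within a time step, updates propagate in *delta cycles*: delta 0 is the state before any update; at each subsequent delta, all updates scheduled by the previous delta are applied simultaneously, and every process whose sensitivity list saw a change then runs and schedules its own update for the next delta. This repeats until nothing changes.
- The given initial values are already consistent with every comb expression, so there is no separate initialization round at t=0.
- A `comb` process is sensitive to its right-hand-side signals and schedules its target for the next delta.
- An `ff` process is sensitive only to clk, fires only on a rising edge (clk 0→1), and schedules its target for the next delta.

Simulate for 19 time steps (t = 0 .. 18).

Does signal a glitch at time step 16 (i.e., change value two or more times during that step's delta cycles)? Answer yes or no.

[bits: b,a,clk,d,c]
t=0: Δ0=11001 Δ1=11101 Δ2=11100 Δ3=10110 Δ4=11110 | 4Δ
t=1: Δ0=11110 Δ1=11010 | 1Δ
t=2: Δ0=11010 Δ1=11110 Δ2=11111 Δ3=11101 | 3Δ
t=3: Δ0=11101 Δ1=11001 | 1Δ
t=4: Δ0=11001 Δ1=11101 Δ2=11100 Δ3=10110 Δ4=11110 | 4Δ
t=5: Δ0=11110 Δ1=11010 | 1Δ
t=6: Δ0=11010 Δ1=11110 Δ2=11111 Δ3=11101 | 3Δ
t=7: Δ0=11101 Δ1=11001 | 1Δ
t=8: Δ0=11001 Δ1=11101 Δ2=11100 Δ3=10110 Δ4=11110 | 4Δ
t=9: Δ0=11110 Δ1=11010 | 1Δ
t=10: Δ0=11010 Δ1=11110 Δ2=11111 Δ3=11101 | 3Δ
t=11: Δ0=11101 Δ1=11001 | 1Δ
t=12: Δ0=11001 Δ1=11101 Δ2=11100 Δ3=10110 Δ4=11110 | 4Δ
t=13: Δ0=11110 Δ1=11010 | 1Δ
t=14: Δ0=11010 Δ1=11110 Δ2=11111 Δ3=11101 | 3Δ
t=15: Δ0=11101 Δ1=11001 | 1Δ
t=16: Δ0=11001 Δ1=11101 Δ2=11100 Δ3=10110 Δ4=11110 | 4Δ
t=17: Δ0=11110 Δ1=11010 | 1Δ
t=18: Δ0=11010 Δ1=11110 Δ2=11111 Δ3=11101 | 3Δ

yes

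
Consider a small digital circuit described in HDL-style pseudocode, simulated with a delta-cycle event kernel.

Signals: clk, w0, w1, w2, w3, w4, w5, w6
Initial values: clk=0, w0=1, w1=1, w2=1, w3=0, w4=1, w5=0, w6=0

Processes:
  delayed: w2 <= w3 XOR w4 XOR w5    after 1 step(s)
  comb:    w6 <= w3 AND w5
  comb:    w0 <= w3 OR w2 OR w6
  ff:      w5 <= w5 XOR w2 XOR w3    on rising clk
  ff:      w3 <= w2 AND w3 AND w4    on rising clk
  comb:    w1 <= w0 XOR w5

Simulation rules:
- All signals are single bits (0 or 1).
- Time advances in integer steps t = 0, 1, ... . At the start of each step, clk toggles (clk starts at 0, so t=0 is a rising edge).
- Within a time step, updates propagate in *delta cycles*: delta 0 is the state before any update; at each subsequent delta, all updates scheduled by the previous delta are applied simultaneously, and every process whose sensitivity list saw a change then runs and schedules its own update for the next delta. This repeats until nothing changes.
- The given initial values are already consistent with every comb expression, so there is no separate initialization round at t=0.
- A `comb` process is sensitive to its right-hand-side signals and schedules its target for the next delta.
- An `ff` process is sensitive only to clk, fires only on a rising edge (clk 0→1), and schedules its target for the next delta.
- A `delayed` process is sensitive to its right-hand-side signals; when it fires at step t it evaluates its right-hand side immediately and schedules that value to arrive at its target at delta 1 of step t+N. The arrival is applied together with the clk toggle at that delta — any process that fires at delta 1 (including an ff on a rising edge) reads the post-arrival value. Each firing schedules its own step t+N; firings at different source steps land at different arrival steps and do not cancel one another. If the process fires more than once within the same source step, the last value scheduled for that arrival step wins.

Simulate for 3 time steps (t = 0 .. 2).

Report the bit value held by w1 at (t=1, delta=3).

[bits: w1,clk,w5,w3,w0,w4,w6,w2]
t=0: Δ0=10001101 Δ1=11001101 Δ2=11101101 Δ3=01101101 | 3Δ
t=1: Δ0=01101101 Δ1=00101100 Δ2=00100100 Δ3=10100100 | 3Δ
t=2: Δ0=10100100 Δ1=11100100 | 1Δ

1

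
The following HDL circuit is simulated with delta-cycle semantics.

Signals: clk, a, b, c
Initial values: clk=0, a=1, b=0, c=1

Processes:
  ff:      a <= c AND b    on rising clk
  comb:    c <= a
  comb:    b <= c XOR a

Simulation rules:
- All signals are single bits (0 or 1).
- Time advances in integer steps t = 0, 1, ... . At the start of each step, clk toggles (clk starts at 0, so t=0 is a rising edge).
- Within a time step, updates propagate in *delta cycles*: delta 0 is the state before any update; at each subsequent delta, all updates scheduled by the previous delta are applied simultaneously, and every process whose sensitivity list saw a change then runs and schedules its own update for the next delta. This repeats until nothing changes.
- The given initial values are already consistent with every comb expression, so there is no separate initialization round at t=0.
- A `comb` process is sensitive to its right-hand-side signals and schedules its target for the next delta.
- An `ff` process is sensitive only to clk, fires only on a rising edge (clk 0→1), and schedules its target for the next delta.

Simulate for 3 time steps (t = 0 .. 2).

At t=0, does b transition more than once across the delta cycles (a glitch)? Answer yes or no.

yes

[bits: c,b,a,clk]
t=0: Δ0=1010 Δ1=1011 Δ2=1001 Δ3=0101 Δ4=0001 | 4Δ
t=1: Δ0=0001 Δ1=0000 | 1Δ
t=2: Δ0=0000 Δ1=0001 | 1Δ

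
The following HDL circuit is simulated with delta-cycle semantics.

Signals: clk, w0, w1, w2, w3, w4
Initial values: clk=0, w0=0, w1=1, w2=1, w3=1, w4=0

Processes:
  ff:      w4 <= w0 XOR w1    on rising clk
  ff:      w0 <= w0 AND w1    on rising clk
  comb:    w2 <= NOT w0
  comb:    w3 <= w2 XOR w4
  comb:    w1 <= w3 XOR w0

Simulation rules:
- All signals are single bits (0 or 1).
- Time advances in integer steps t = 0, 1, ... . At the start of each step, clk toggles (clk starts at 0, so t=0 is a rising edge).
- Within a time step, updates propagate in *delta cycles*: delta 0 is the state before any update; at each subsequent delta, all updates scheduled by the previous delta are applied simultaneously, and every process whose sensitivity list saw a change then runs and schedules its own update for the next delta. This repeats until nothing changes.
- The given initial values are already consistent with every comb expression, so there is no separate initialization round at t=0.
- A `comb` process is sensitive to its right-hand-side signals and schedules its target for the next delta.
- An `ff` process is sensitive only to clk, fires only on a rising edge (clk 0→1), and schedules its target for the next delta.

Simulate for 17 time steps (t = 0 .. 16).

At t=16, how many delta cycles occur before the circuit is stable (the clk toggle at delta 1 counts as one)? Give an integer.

4

t0.Δ0 w2=1 w1=1 w4=0 w0=0 w3=1 clk=0
t0.Δ1 w2=1 w1=1 w4=0 w0=0 w3=1 clk=1
t0.Δ2 w2=1 w1=1 w4=1 w0=0 w3=1 clk=1
t0.Δ3 w2=1 w1=1 w4=1 w0=0 w3=0 clk=1
t0.Δ4 w2=1 w1=0 w4=1 w0=0 w3=0 clk=1
t1.Δ0 w2=1 w1=0 w4=1 w0=0 w3=0 clk=1
t1.Δ1 w2=1 w1=0 w4=1 w0=0 w3=0 clk=0
t2.Δ0 w2=1 w1=0 w4=1 w0=0 w3=0 clk=0
t2.Δ1 w2=1 w1=0 w4=1 w0=0 w3=0 clk=1
t2.Δ2 w2=1 w1=0 w4=0 w0=0 w3=0 clk=1
t2.Δ3 w2=1 w1=0 w4=0 w0=0 w3=1 clk=1
t2.Δ4 w2=1 w1=1 w4=0 w0=0 w3=1 clk=1
t3.Δ0 w2=1 w1=1 w4=0 w0=0 w3=1 clk=1
t3.Δ1 w2=1 w1=1 w4=0 w0=0 w3=1 clk=0
t4.Δ0 w2=1 w1=1 w4=0 w0=0 w3=1 clk=0
t4.Δ1 w2=1 w1=1 w4=0 w0=0 w3=1 clk=1
t4.Δ2 w2=1 w1=1 w4=1 w0=0 w3=1 clk=1
t4.Δ3 w2=1 w1=1 w4=1 w0=0 w3=0 clk=1
t4.Δ4 w2=1 w1=0 w4=1 w0=0 w3=0 clk=1
t5.Δ0 w2=1 w1=0 w4=1 w0=0 w3=0 clk=1
t5.Δ1 w2=1 w1=0 w4=1 w0=0 w3=0 clk=0
t6.Δ0 w2=1 w1=0 w4=1 w0=0 w3=0 clk=0
t6.Δ1 w2=1 w1=0 w4=1 w0=0 w3=0 clk=1
t6.Δ2 w2=1 w1=0 w4=0 w0=0 w3=0 clk=1
t6.Δ3 w2=1 w1=0 w4=0 w0=0 w3=1 clk=1
t6.Δ4 w2=1 w1=1 w4=0 w0=0 w3=1 clk=1
t7.Δ0 w2=1 w1=1 w4=0 w0=0 w3=1 clk=1
t7.Δ1 w2=1 w1=1 w4=0 w0=0 w3=1 clk=0
t8.Δ0 w2=1 w1=1 w4=0 w0=0 w3=1 clk=0
t8.Δ1 w2=1 w1=1 w4=0 w0=0 w3=1 clk=1
t8.Δ2 w2=1 w1=1 w4=1 w0=0 w3=1 clk=1
t8.Δ3 w2=1 w1=1 w4=1 w0=0 w3=0 clk=1
t8.Δ4 w2=1 w1=0 w4=1 w0=0 w3=0 clk=1
t9.Δ0 w2=1 w1=0 w4=1 w0=0 w3=0 clk=1
t9.Δ1 w2=1 w1=0 w4=1 w0=0 w3=0 clk=0
t10.Δ0 w2=1 w1=0 w4=1 w0=0 w3=0 clk=0
t10.Δ1 w2=1 w1=0 w4=1 w0=0 w3=0 clk=1
t10.Δ2 w2=1 w1=0 w4=0 w0=0 w3=0 clk=1
t10.Δ3 w2=1 w1=0 w4=0 w0=0 w3=1 clk=1
t10.Δ4 w2=1 w1=1 w4=0 w0=0 w3=1 clk=1
t11.Δ0 w2=1 w1=1 w4=0 w0=0 w3=1 clk=1
t11.Δ1 w2=1 w1=1 w4=0 w0=0 w3=1 clk=0
t12.Δ0 w2=1 w1=1 w4=0 w0=0 w3=1 clk=0
t12.Δ1 w2=1 w1=1 w4=0 w0=0 w3=1 clk=1
t12.Δ2 w2=1 w1=1 w4=1 w0=0 w3=1 clk=1
t12.Δ3 w2=1 w1=1 w4=1 w0=0 w3=0 clk=1
t12.Δ4 w2=1 w1=0 w4=1 w0=0 w3=0 clk=1
t13.Δ0 w2=1 w1=0 w4=1 w0=0 w3=0 clk=1
t13.Δ1 w2=1 w1=0 w4=1 w0=0 w3=0 clk=0
t14.Δ0 w2=1 w1=0 w4=1 w0=0 w3=0 clk=0
t14.Δ1 w2=1 w1=0 w4=1 w0=0 w3=0 clk=1
t14.Δ2 w2=1 w1=0 w4=0 w0=0 w3=0 clk=1
t14.Δ3 w2=1 w1=0 w4=0 w0=0 w3=1 clk=1
t14.Δ4 w2=1 w1=1 w4=0 w0=0 w3=1 clk=1
t15.Δ0 w2=1 w1=1 w4=0 w0=0 w3=1 clk=1
t15.Δ1 w2=1 w1=1 w4=0 w0=0 w3=1 clk=0
t16.Δ0 w2=1 w1=1 w4=0 w0=0 w3=1 clk=0
t16.Δ1 w2=1 w1=1 w4=0 w0=0 w3=1 clk=1
t16.Δ2 w2=1 w1=1 w4=1 w0=0 w3=1 clk=1
t16.Δ3 w2=1 w1=1 w4=1 w0=0 w3=0 clk=1
t16.Δ4 w2=1 w1=0 w4=1 w0=0 w3=0 clk=1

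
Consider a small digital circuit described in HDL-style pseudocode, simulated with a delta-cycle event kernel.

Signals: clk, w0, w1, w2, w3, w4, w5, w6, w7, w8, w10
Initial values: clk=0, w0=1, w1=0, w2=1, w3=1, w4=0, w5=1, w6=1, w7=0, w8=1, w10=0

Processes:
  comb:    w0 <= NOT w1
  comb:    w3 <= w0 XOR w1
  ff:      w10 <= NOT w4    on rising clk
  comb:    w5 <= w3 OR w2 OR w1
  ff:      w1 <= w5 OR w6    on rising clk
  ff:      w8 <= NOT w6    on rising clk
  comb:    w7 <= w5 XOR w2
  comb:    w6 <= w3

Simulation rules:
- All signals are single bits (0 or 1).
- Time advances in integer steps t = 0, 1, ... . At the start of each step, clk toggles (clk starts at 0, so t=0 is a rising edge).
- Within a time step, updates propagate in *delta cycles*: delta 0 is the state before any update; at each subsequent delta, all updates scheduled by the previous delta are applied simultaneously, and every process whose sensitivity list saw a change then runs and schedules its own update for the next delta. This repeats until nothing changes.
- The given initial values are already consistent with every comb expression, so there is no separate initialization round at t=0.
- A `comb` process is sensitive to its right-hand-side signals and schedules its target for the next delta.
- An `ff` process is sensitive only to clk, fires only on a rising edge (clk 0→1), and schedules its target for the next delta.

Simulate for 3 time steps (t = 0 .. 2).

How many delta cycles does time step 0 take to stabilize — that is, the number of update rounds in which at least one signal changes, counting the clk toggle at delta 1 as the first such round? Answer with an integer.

t=0 Δ0: w8=1 w0=1 w10=0 w5=1 w2=1 w7=0 w3=1 w4=0 w1=0 w6=1 clk=0
  Δ1: clk:0→1
  Δ2: w8:1→0, w10:0→1, w1:0→1
  Δ3: w0:1→0, w3:1→0
  Δ4: w3:0→1, w6:1→0
  Δ5: w6:0→1
  (5Δ to stable)
t=1 Δ0: w8=0 w0=0 w10=1 w5=1 w2=1 w7=0 w3=1 w4=0 w1=1 w6=1 clk=1
  Δ1: clk:1→0
  (1Δ to stable)
t=2 Δ0: w8=0 w0=0 w10=1 w5=1 w2=1 w7=0 w3=1 w4=0 w1=1 w6=1 clk=0
  Δ1: clk:0→1
  (1Δ to stable)

5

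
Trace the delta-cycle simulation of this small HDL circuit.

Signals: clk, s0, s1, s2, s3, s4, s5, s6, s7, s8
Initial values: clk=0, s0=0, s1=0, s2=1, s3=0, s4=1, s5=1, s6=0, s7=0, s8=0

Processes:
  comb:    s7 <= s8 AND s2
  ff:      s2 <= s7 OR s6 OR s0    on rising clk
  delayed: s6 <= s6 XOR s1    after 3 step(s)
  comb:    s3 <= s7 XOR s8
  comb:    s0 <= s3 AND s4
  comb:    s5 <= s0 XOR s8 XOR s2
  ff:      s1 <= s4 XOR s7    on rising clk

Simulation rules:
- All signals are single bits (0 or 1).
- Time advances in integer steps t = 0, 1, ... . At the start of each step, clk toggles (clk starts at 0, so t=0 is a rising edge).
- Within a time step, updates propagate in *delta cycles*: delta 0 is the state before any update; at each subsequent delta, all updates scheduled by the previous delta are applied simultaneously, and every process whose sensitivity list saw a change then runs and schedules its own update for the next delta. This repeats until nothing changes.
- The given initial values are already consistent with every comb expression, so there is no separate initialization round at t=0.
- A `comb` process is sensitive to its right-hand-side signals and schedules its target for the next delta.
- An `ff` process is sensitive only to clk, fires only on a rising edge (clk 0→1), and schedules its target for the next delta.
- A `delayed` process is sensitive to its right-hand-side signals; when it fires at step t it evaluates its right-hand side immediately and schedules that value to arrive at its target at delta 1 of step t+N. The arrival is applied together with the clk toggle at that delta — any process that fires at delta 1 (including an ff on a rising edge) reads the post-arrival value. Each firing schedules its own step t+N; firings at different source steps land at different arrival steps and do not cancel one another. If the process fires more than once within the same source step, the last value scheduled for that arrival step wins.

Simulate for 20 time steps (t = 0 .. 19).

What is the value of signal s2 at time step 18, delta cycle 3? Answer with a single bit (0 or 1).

0

[bits: clk,s1,s4,s5,s7,s2,s3,s8,s0,s6]
t=0: Δ0=0011010000 Δ1=1011010000 Δ2=1111000000 Δ3=1110000000 | 3Δ
t=1: Δ0=1110000000 Δ1=0110000000 | 1Δ
t=2: Δ0=0110000000 Δ1=1110000000 | 1Δ
t=3: Δ0=1110000000 Δ1=0110000001 | 1Δ
t=4: Δ0=0110000001 Δ1=1110000001 Δ2=1110010001 Δ3=1111010001 | 3Δ
t=5: Δ0=1111010001 Δ1=0111010001 | 1Δ
t=6: Δ0=0111010001 Δ1=1111010000 Δ2=1111000000 Δ3=1110000000 | 3Δ
t=7: Δ0=1110000000 Δ1=0110000000 | 1Δ
t=8: Δ0=0110000000 Δ1=1110000000 | 1Δ
t=9: Δ0=1110000000 Δ1=0110000001 | 1Δ
t=10: Δ0=0110000001 Δ1=1110000001 Δ2=1110010001 Δ3=1111010001 | 3Δ
t=11: Δ0=1111010001 Δ1=0111010001 | 1Δ
t=12: Δ0=0111010001 Δ1=1111010000 Δ2=1111000000 Δ3=1110000000 | 3Δ
t=13: Δ0=1110000000 Δ1=0110000000 | 1Δ
t=14: Δ0=0110000000 Δ1=1110000000 | 1Δ
t=15: Δ0=1110000000 Δ1=0110000001 | 1Δ
t=16: Δ0=0110000001 Δ1=1110000001 Δ2=1110010001 Δ3=1111010001 | 3Δ
t=17: Δ0=1111010001 Δ1=0111010001 | 1Δ
t=18: Δ0=0111010001 Δ1=1111010000 Δ2=1111000000 Δ3=1110000000 | 3Δ
t=19: Δ0=1110000000 Δ1=0110000000 | 1Δ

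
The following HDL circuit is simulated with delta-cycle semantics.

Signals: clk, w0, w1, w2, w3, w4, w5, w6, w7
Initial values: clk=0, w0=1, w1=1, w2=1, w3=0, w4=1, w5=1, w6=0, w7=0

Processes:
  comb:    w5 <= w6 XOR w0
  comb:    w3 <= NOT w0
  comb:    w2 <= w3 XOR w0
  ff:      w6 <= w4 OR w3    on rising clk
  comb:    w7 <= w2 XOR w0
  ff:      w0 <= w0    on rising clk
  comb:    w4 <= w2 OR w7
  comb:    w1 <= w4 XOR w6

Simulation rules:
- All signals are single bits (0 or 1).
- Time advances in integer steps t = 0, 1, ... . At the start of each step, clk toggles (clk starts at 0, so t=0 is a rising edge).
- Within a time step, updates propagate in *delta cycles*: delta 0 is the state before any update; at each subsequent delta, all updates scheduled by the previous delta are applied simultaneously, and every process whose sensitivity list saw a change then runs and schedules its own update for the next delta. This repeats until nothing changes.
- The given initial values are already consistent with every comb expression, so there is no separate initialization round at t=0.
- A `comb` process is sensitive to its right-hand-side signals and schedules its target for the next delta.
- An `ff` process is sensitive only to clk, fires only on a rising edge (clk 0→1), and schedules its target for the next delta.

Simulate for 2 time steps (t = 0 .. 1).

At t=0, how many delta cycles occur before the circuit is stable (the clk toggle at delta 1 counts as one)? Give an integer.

t0.Δ0 w5=1 w6=0 clk=0 w4=1 w3=0 w7=0 w0=1 w2=1 w1=1
t0.Δ1 w5=1 w6=0 clk=1 w4=1 w3=0 w7=0 w0=1 w2=1 w1=1
t0.Δ2 w5=1 w6=1 clk=1 w4=1 w3=0 w7=0 w0=1 w2=1 w1=1
t0.Δ3 w5=0 w6=1 clk=1 w4=1 w3=0 w7=0 w0=1 w2=1 w1=0
t1.Δ0 w5=0 w6=1 clk=1 w4=1 w3=0 w7=0 w0=1 w2=1 w1=0
t1.Δ1 w5=0 w6=1 clk=0 w4=1 w3=0 w7=0 w0=1 w2=1 w1=0

3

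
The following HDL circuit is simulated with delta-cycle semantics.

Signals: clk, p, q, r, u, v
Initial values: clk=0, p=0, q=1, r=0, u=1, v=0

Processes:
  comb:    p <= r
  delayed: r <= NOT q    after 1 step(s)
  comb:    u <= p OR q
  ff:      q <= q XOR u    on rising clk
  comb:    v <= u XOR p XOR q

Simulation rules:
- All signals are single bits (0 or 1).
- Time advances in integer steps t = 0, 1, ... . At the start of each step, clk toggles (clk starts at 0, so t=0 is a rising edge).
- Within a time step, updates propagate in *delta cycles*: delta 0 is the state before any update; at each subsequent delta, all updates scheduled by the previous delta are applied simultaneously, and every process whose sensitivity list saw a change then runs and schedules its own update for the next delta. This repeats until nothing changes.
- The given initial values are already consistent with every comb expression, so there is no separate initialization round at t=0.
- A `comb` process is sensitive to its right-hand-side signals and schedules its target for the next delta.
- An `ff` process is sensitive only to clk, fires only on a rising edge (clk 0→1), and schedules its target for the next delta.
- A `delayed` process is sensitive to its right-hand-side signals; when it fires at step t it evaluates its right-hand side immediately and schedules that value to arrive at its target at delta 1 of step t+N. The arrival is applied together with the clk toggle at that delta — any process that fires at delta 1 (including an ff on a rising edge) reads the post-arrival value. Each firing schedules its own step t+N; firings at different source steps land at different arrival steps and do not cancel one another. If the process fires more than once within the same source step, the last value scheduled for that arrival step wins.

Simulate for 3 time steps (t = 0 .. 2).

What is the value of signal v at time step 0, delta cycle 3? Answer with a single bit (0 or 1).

t0.Δ0 q=1 p=0 u=1 clk=0 r=0 v=0
t0.Δ1 q=1 p=0 u=1 clk=1 r=0 v=0
t0.Δ2 q=0 p=0 u=1 clk=1 r=0 v=0
t0.Δ3 q=0 p=0 u=0 clk=1 r=0 v=1
t0.Δ4 q=0 p=0 u=0 clk=1 r=0 v=0
t1.Δ0 q=0 p=0 u=0 clk=1 r=0 v=0
t1.Δ1 q=0 p=0 u=0 clk=0 r=1 v=0
t1.Δ2 q=0 p=1 u=0 clk=0 r=1 v=0
t1.Δ3 q=0 p=1 u=1 clk=0 r=1 v=1
t1.Δ4 q=0 p=1 u=1 clk=0 r=1 v=0
t2.Δ0 q=0 p=1 u=1 clk=0 r=1 v=0
t2.Δ1 q=0 p=1 u=1 clk=1 r=1 v=0
t2.Δ2 q=1 p=1 u=1 clk=1 r=1 v=0
t2.Δ3 q=1 p=1 u=1 clk=1 r=1 v=1

1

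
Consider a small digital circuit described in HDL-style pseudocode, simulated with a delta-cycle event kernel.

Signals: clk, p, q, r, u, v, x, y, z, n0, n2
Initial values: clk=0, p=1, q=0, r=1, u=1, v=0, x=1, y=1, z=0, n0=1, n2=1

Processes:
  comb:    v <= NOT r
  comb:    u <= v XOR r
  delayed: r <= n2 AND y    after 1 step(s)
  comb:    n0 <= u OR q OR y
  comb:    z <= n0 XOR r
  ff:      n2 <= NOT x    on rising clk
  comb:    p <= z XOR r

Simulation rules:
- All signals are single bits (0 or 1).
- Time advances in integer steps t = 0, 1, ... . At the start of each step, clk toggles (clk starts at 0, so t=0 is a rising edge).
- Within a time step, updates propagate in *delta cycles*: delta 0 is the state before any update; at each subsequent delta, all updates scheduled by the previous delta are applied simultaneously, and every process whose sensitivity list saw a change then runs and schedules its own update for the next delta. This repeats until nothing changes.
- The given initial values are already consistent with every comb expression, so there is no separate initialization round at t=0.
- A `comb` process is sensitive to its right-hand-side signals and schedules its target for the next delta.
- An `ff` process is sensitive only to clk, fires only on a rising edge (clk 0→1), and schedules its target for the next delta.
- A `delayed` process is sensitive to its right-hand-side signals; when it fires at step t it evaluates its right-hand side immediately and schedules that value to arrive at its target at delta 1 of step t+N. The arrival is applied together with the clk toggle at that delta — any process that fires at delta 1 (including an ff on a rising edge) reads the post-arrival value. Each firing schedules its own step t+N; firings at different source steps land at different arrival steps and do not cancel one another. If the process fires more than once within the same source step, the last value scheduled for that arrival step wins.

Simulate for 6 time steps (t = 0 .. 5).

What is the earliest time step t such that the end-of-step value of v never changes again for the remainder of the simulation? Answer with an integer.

1

[bits: z,p,n2,n0,q,x,v,u,y,r,clk]
t=0: Δ0=01110101110 Δ1=01110101111 Δ2=01010101111 | 2Δ
t=1: Δ0=01010101111 Δ1=01010101100 Δ2=10010110100 Δ3=11010111100 | 3Δ
t=2: Δ0=11010111100 Δ1=11010111101 | 1Δ
t=3: Δ0=11010111101 Δ1=11010111100 | 1Δ
t=4: Δ0=11010111100 Δ1=11010111101 | 1Δ
t=5: Δ0=11010111101 Δ1=11010111100 | 1Δ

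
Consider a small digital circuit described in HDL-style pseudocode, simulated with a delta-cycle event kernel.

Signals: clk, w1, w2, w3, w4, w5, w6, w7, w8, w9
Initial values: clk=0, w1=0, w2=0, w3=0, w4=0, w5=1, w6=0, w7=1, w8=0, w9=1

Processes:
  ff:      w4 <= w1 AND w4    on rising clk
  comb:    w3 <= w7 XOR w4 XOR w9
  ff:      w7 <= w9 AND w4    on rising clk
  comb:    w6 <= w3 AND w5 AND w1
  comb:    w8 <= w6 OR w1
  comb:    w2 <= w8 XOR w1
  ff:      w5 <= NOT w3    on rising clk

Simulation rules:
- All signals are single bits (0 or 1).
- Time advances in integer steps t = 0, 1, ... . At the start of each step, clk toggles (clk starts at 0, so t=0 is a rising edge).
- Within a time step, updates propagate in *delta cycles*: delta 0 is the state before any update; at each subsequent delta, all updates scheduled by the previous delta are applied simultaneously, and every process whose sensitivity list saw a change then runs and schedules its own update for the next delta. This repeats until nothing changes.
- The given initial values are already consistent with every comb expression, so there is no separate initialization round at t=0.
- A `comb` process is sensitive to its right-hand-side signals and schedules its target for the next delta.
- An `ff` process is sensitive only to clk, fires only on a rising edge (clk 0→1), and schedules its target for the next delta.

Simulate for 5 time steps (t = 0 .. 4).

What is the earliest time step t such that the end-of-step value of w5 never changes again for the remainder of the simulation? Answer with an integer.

[bits: clk,w1,w4,w8,w5,w2,w3,w9,w7,w6]
t=0: Δ0=0000100110 Δ1=1000100110 Δ2=1000100100 Δ3=1000101100 | 3Δ
t=1: Δ0=1000101100 Δ1=0000101100 | 1Δ
t=2: Δ0=0000101100 Δ1=1000101100 Δ2=1000001100 | 2Δ
t=3: Δ0=1000001100 Δ1=0000001100 | 1Δ
t=4: Δ0=0000001100 Δ1=1000001100 | 1Δ

2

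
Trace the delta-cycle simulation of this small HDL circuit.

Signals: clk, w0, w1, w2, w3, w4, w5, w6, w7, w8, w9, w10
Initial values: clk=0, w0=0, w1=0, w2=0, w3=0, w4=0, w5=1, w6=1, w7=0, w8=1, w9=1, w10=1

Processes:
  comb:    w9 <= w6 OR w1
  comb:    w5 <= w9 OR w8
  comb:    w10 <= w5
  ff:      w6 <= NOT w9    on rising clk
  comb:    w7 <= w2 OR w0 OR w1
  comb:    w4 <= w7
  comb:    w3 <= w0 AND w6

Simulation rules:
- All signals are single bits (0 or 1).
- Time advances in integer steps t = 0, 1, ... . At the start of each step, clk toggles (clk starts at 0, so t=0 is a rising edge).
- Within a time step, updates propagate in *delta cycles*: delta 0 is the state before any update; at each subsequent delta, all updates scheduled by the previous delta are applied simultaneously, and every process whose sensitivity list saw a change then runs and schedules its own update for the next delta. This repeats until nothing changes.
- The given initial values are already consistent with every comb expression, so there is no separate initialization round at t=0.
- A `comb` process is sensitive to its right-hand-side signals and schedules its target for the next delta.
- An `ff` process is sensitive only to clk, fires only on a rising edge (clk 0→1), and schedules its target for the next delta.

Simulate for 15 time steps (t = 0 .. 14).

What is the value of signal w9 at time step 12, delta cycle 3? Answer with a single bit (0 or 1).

0

[bits: w8,w9,w3,w5,w10,clk,w6,w7,w0,w4,w1,w2]
t=0: Δ0=110110100000 Δ1=110111100000 Δ2=110111000000 Δ3=100111000000 | 3Δ
t=1: Δ0=100111000000 Δ1=100110000000 | 1Δ
t=2: Δ0=100110000000 Δ1=100111000000 Δ2=100111100000 Δ3=110111100000 | 3Δ
t=3: Δ0=110111100000 Δ1=110110100000 | 1Δ
t=4: Δ0=110110100000 Δ1=110111100000 Δ2=110111000000 Δ3=100111000000 | 3Δ
t=5: Δ0=100111000000 Δ1=100110000000 | 1Δ
t=6: Δ0=100110000000 Δ1=100111000000 Δ2=100111100000 Δ3=110111100000 | 3Δ
t=7: Δ0=110111100000 Δ1=110110100000 | 1Δ
t=8: Δ0=110110100000 Δ1=110111100000 Δ2=110111000000 Δ3=100111000000 | 3Δ
t=9: Δ0=100111000000 Δ1=100110000000 | 1Δ
t=10: Δ0=100110000000 Δ1=100111000000 Δ2=100111100000 Δ3=110111100000 | 3Δ
t=11: Δ0=110111100000 Δ1=110110100000 | 1Δ
t=12: Δ0=110110100000 Δ1=110111100000 Δ2=110111000000 Δ3=100111000000 | 3Δ
t=13: Δ0=100111000000 Δ1=100110000000 | 1Δ
t=14: Δ0=100110000000 Δ1=100111000000 Δ2=100111100000 Δ3=110111100000 | 3Δ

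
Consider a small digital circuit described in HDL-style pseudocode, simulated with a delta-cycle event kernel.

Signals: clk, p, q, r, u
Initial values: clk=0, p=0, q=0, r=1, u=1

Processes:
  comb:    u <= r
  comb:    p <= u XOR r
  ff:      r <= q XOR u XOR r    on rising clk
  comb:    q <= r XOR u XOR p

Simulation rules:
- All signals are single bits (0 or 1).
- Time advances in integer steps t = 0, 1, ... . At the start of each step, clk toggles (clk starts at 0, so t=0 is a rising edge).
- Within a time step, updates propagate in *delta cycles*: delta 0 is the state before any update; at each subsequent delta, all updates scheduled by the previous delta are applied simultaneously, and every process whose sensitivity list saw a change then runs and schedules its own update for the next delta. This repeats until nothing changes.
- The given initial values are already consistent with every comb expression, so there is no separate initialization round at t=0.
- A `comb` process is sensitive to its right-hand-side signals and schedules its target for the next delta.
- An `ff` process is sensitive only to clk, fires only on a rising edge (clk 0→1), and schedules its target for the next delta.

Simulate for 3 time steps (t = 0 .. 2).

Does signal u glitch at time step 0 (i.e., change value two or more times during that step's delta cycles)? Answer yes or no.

no

t0.Δ0 clk=0 p=0 u=1 r=1 q=0
t0.Δ1 clk=1 p=0 u=1 r=1 q=0
t0.Δ2 clk=1 p=0 u=1 r=0 q=0
t0.Δ3 clk=1 p=1 u=0 r=0 q=1
t0.Δ4 clk=1 p=0 u=0 r=0 q=1
t0.Δ5 clk=1 p=0 u=0 r=0 q=0
t1.Δ0 clk=1 p=0 u=0 r=0 q=0
t1.Δ1 clk=0 p=0 u=0 r=0 q=0
t2.Δ0 clk=0 p=0 u=0 r=0 q=0
t2.Δ1 clk=1 p=0 u=0 r=0 q=0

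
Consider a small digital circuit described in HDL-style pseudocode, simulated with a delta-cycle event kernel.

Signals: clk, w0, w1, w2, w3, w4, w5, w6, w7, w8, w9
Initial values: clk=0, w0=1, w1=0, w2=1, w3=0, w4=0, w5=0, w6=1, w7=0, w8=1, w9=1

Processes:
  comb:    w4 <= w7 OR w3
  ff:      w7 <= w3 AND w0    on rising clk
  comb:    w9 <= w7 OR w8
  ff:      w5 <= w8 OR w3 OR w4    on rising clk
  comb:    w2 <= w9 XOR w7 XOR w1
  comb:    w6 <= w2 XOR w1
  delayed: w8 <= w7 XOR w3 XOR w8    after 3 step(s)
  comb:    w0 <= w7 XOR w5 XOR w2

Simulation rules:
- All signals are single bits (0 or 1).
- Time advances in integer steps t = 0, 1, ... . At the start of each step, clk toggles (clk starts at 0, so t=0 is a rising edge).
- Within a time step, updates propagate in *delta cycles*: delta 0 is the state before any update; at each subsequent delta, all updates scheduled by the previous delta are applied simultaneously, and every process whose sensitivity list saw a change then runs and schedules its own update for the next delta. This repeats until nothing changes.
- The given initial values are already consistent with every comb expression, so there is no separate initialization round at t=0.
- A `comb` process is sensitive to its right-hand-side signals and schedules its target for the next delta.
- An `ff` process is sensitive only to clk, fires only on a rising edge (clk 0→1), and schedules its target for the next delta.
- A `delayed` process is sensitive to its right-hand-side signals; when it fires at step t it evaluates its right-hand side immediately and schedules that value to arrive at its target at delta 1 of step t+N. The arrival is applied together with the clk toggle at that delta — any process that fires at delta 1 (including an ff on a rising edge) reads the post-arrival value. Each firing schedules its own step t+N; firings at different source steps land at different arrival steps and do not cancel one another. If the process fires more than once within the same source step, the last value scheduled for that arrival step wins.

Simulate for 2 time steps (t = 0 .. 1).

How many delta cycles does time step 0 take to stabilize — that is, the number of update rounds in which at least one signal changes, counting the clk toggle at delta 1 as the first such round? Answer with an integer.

t=0 Δ0: w7=0 w1=0 w5=0 w8=1 w0=1 w6=1 clk=0 w3=0 w2=1 w9=1 w4=0
  Δ1: clk:0→1
  Δ2: w5:0→1
  Δ3: w0:1→0
  (3Δ to stable)
t=1 Δ0: w7=0 w1=0 w5=1 w8=1 w0=0 w6=1 clk=1 w3=0 w2=1 w9=1 w4=0
  Δ1: clk:1→0
  (1Δ to stable)

3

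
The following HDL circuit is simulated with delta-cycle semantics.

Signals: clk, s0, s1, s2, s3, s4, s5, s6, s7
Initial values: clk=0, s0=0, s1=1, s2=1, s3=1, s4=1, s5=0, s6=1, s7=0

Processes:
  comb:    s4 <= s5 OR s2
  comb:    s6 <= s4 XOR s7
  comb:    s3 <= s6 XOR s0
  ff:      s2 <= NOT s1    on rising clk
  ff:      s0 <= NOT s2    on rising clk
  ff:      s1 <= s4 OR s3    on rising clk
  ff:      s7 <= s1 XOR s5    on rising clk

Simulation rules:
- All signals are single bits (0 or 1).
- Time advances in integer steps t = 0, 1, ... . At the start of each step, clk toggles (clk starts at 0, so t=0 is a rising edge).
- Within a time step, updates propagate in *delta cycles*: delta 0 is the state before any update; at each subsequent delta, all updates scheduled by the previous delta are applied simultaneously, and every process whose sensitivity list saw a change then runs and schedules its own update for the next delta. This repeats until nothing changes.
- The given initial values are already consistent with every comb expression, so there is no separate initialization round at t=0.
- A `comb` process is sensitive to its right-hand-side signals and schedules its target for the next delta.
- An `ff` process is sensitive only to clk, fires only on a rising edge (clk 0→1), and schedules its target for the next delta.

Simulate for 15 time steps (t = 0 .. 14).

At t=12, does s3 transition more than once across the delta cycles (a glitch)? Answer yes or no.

no

[bits: s1,s4,s3,s5,s6,clk,s0,s7,s2]
t=0: Δ0=111010001 Δ1=111011001 Δ2=111011010 Δ3=101001010 Δ4=100011010 Δ5=101011010 | 5Δ
t=1: Δ0=101011010 Δ1=101010010 | 1Δ
t=2: Δ0=101010010 Δ1=101011010 Δ2=101011110 Δ3=100011110 | 3Δ
t=3: Δ0=100011110 Δ1=100010110 | 1Δ
t=4: Δ0=100010110 Δ1=100011110 Δ2=000011110 | 2Δ
t=5: Δ0=000011110 Δ1=000010110 | 1Δ
t=6: Δ0=000010110 Δ1=000011110 Δ2=000011101 Δ3=010001101 Δ4=011011101 Δ5=010011101 | 5Δ
t=7: Δ0=010011101 Δ1=010010101 | 1Δ
t=8: Δ0=010010101 Δ1=010011101 Δ2=110011001 Δ3=111011001 | 3Δ
t=9: Δ0=111011001 Δ1=111010001 | 1Δ
t=10: Δ0=111010001 Δ1=111011001 Δ2=111011010 Δ3=101001010 Δ4=100011010 Δ5=101011010 | 5Δ
t=11: Δ0=101011010 Δ1=101010010 | 1Δ
t=12: Δ0=101010010 Δ1=101011010 Δ2=101011110 Δ3=100011110 | 3Δ
t=13: Δ0=100011110 Δ1=100010110 | 1Δ
t=14: Δ0=100010110 Δ1=100011110 Δ2=000011110 | 2Δ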